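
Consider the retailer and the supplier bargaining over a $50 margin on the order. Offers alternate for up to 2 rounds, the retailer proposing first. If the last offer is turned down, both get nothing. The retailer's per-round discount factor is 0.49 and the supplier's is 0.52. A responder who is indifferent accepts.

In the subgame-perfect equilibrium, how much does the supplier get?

Round 2 (the supplier proposes): the retailer will accept anything ≥ 0, so the supplier offers 0 and keeps 50.
Round 1 (the retailer proposes): the supplier can get 50 next round, worth 0.52 × 50 = 26 now; the retailer offers that and keeps 24.

26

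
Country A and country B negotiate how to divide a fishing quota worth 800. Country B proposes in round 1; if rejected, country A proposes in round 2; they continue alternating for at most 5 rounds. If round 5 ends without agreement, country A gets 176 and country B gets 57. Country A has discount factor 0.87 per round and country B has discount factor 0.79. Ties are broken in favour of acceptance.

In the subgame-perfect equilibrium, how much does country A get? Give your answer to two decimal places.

By backward induction:
Round 5 (country B proposes): country A gets 176 if talks fail, so country B offers 176 and keeps 624.
Round 4 (country A proposes): country B can get 624 next round, worth 0.79 × 624 = 492.96 now, so country A offers 492.96, keeping 307.04.
Round 3 (country B proposes): country A can get 307.04 next round, worth 0.87 × 307.04 = 267.1248 now. Country B offers 267.1248 and keeps 800 − 267.1248 = 532.8752.
Round 2 (country A proposes): country B can get 532.8752 next round, worth 0.79 × 532.8752 = 420.971408 now; country A offers that and keeps 379.028592.
Round 1 (country B proposes): country A can get 379.028592 next round, worth 0.87 × 379.028592 = 329.75487504 now; country B offers that and keeps 470.24512496.

329.75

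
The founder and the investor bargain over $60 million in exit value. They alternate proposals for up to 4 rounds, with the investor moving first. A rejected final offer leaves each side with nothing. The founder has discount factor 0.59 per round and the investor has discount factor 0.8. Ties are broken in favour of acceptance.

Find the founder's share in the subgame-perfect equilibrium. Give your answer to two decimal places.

23.79

Round 4 (the founder proposes): rejection yields 0 for the investor; the founder offers 0 and keeps 60.
Round 3 (the investor proposes): the founder can get 60 next round, worth 0.59 × 60 = 35.4 now. The investor offers 35.4 and keeps 60 − 35.4 = 24.6.
Round 2 (the founder proposes): the investor can get 24.6 next round, worth 0.8 × 24.6 = 19.68 now. The founder offers 19.68 and keeps 60 − 19.68 = 40.32.
Round 1 (the investor proposes): the founder can get 40.32 next round, worth 0.59 × 40.32 = 23.7888 now; the investor offers that and keeps 36.2112.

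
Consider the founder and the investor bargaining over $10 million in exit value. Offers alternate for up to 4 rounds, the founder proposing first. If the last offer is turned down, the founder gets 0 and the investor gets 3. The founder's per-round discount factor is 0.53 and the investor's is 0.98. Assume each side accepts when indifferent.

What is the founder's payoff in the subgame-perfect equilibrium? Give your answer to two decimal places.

Round 4 (the investor proposes): the founder will accept anything ≥ 0, so the investor offers 0 and keeps 10.
Round 3 (the founder proposes): the investor can get 10 next round, worth 0.98 × 10 = 9.8 now. The founder offers 9.8 and keeps 10 − 9.8 = 0.2.
Round 2 (the investor proposes): the founder can get 0.2 next round, worth 0.53 × 0.2 = 0.106 now; the investor offers that and keeps 9.894.
Round 1 (the founder proposes): the investor can get 9.894 next round, worth 0.98 × 9.894 = 9.69612 now, so the founder offers 9.69612, keeping 0.30388.

0.30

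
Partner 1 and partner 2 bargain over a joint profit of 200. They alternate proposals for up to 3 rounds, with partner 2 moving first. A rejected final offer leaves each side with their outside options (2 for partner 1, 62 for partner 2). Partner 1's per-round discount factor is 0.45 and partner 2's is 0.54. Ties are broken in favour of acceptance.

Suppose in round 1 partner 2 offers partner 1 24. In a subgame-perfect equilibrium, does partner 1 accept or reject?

Reject

Round 3 (partner 2 proposes): partner 1 gets 2 if talks fail, so partner 2 offers 2 and keeps 198.
Round 2 (partner 1 proposes): partner 2 can get 198 next round, worth 0.54 × 198 = 106.92 now; partner 1 offers that and keeps 93.08.
So by rejecting in round 1, partner 1 gets 93.08 next round, worth 0.45 × 93.08 = 41.886 now.
Offer 24 < 41.886, so partner 1 rejects.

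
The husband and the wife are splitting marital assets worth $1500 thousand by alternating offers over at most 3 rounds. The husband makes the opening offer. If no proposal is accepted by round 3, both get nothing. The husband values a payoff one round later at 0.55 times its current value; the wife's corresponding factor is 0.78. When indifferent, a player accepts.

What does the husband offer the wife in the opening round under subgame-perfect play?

526.5

Round 3 (the husband proposes): the wife will accept anything ≥ 0, so the husband offers 0 and keeps 1500.
Round 2 (the wife proposes): the husband can get 1500 next round, worth 0.55 × 1500 = 825 now. The wife offers 825 and keeps 1500 − 825 = 675.
Round 1 (the husband proposes): the wife can get 675 next round, worth 0.78 × 675 = 526.5 now, so the husband offers 526.5, keeping 973.5.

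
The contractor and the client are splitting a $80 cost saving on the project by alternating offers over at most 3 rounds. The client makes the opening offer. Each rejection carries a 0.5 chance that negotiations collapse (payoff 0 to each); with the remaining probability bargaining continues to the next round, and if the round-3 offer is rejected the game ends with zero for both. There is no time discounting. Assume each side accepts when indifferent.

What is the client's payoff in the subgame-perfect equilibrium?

Round 3 (the client proposes): the contractor will accept anything ≥ 0, so the client offers 0 and keeps 80.
Round 2 (the contractor proposes): rejecting gives the client an expected 0.5 × 80 = 40; the contractor offers that and keeps 40.
Round 1 (the client proposes): rejecting gives the contractor an expected 0.5 × 40 = 20, so the client offers 20, keeping 60.

60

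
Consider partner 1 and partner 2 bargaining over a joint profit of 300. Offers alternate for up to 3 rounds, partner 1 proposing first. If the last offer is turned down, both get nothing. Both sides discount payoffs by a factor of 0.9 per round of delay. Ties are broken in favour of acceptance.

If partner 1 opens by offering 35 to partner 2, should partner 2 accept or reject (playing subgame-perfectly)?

Round 3 (partner 1 proposes): partner 2 will accept anything ≥ 0, so partner 1 offers 0 and keeps 300.
Round 2 (partner 2 proposes): partner 1 can get 300 next round, worth 0.9 × 300 = 270 now, so partner 2 offers 270, keeping 30.
So by rejecting in round 1, partner 2 gets 30 next round, worth 0.9 × 30 = 27 now.
Offer 35 ≥ 27, so partner 2 accepts.

Accept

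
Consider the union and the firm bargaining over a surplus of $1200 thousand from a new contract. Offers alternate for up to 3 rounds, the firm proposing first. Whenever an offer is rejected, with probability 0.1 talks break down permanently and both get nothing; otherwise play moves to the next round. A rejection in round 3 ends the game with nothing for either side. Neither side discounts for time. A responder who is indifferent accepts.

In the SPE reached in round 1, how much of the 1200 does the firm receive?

Round 3 (the firm proposes): the union will accept anything ≥ 0, so the firm offers 0 and keeps 1200.
Round 2 (the union proposes): rejecting gives the firm an expected 0.9 × 1200 = 1080, so the union offers 1080, keeping 120.
Round 1 (the firm proposes): rejecting gives the union an expected 0.9 × 120 = 108. The firm offers 108 and keeps 1200 − 108 = 1092.

1092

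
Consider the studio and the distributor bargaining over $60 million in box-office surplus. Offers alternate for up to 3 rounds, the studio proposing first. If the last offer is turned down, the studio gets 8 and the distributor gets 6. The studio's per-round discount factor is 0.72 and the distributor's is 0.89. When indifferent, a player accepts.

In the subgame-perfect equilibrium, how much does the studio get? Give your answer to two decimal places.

41.20

Round 3 (the studio proposes): the distributor gets 6 if talks fail, so the studio offers 6 and keeps 54.
Round 2 (the distributor proposes): the studio can get 54 next round, worth 0.72 × 54 = 38.88 now, so the distributor offers 38.88, keeping 21.12.
Round 1 (the studio proposes): the distributor can get 21.12 next round, worth 0.89 × 21.12 = 18.7968 now; the studio offers that and keeps 41.2032.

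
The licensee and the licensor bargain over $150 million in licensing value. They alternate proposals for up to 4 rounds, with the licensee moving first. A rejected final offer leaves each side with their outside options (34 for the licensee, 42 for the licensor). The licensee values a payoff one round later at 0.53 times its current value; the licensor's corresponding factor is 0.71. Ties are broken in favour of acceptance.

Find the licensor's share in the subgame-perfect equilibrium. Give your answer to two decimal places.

By backward induction:
Round 4 (the licensor proposes): the licensee gets 34 if talks fail, so the licensor offers 34 and keeps 116.
Round 3 (the licensee proposes): the licensor can get 116 next round, worth 0.71 × 116 = 82.36 now; the licensee offers that and keeps 67.64.
Round 2 (the licensor proposes): the licensee can get 67.64 next round, worth 0.53 × 67.64 = 35.8492 now, so the licensor offers 35.8492, keeping 114.1508.
Round 1 (the licensee proposes): the licensor can get 114.1508 next round, worth 0.71 × 114.1508 = 81.047068 now. The licensee offers 81.047068 and keeps 150 − 81.047068 = 68.952932.

81.05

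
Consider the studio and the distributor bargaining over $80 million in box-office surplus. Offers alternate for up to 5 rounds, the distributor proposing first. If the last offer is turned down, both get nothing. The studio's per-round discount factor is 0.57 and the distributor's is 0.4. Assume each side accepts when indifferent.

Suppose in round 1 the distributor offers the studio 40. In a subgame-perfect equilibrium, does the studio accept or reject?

Accept

Round 5 (the distributor proposes): rejection yields 0 for the studio; the distributor offers 0 and keeps 80.
Round 4 (the studio proposes): the distributor can get 80 next round, worth 0.4 × 80 = 32 now, so the studio offers 32, keeping 48.
Round 3 (the distributor proposes): the studio can get 48 next round, worth 0.57 × 48 = 27.36 now, so the distributor offers 27.36, keeping 52.64.
Round 2 (the studio proposes): the distributor can get 52.64 next round, worth 0.4 × 52.64 = 21.056 now; the studio offers that and keeps 58.944.
So by rejecting in round 1, the studio gets 58.944 next round, worth 0.57 × 58.944 = 33.59808 now.
Offer 40 ≥ 33.59808, so the studio accepts.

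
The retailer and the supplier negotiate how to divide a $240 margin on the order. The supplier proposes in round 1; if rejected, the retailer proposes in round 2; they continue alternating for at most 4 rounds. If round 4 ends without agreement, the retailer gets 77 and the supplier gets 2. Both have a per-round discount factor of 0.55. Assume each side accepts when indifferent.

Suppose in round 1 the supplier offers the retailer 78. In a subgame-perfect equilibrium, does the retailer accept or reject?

Round 4 (the retailer proposes): the supplier gets 2 if talks fail, so the retailer offers 2 and keeps 238.
Round 3 (the supplier proposes): the retailer can get 238 next round, worth 0.55 × 238 = 130.9 now; the supplier offers that and keeps 109.1.
Round 2 (the retailer proposes): the supplier can get 109.1 next round, worth 0.55 × 109.1 = 60.005 now. The retailer offers 60.005 and keeps 240 − 60.005 = 179.995.
So by rejecting in round 1, the retailer gets 179.995 next round, worth 0.55 × 179.995 = 98.99725 now.
Offer 78 < 98.99725, so the retailer rejects.

Reject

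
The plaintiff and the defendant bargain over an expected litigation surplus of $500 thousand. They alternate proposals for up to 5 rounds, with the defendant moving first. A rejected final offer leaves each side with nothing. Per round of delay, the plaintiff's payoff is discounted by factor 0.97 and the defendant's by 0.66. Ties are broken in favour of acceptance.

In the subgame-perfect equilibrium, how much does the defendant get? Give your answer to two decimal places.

Solve by backward induction from round 5.
Round 5 (the defendant proposes): rejection yields 0 for the plaintiff; the defendant offers 0 and keeps 500.
Round 4 (the plaintiff proposes): the defendant can get 500 next round, worth 0.66 × 500 = 330 now. The plaintiff offers 330 and keeps 500 − 330 = 170.
Round 3 (the defendant proposes): the plaintiff can get 170 next round, worth 0.97 × 170 = 164.9 now; the defendant offers that and keeps 335.1.
Round 2 (the plaintiff proposes): the defendant can get 335.1 next round, worth 0.66 × 335.1 = 221.166 now, so the plaintiff offers 221.166, keeping 278.834.
Round 1 (the defendant proposes): the plaintiff can get 278.834 next round, worth 0.97 × 278.834 = 270.46898 now, so the defendant offers 270.46898, keeping 229.53102.

229.53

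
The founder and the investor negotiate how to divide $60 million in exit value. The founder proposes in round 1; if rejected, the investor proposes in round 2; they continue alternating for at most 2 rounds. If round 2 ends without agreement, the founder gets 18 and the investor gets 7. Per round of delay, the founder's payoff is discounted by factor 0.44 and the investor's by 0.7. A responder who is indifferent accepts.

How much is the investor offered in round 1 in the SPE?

29.4

Round 2 (the investor proposes): the founder gets 18 if talks fail, so the investor offers 18 and keeps 42.
Round 1 (the founder proposes): the investor can get 42 next round, worth 0.7 × 42 = 29.4 now, so the founder offers 29.4, keeping 30.6.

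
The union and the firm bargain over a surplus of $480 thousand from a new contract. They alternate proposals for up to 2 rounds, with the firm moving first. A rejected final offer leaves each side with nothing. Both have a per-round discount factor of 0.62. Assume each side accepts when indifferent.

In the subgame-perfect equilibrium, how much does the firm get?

Round 2 (the union proposes): the firm will accept anything ≥ 0, so the union offers 0 and keeps 480.
Round 1 (the firm proposes): the union can get 480 next round, worth 0.62 × 480 = 297.6 now. The firm offers 297.6 and keeps 480 − 297.6 = 182.4.

182.4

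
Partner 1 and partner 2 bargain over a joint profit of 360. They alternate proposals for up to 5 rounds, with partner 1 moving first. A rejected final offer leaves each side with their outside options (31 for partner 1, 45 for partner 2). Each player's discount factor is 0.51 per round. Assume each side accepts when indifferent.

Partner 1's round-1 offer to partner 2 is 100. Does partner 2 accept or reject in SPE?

Reject

Round 5 (partner 1 proposes): partner 2 gets 45 if talks fail, so partner 1 offers 45 and keeps 315.
Round 4 (partner 2 proposes): partner 1 can get 315 next round, worth 0.51 × 315 = 160.65 now, so partner 2 offers 160.65, keeping 199.35.
Round 3 (partner 1 proposes): partner 2 can get 199.35 next round, worth 0.51 × 199.35 = 101.6685 now. Partner 1 offers 101.6685 and keeps 360 − 101.6685 = 258.3315.
Round 2 (partner 2 proposes): partner 1 can get 258.3315 next round, worth 0.51 × 258.3315 = 131.749065 now; partner 2 offers that and keeps 228.250935.
So by rejecting in round 1, partner 2 gets 228.250935 next round, worth 0.51 × 228.250935 = 116.40797685 now.
Offer 100 < 116.40797685, so partner 2 rejects.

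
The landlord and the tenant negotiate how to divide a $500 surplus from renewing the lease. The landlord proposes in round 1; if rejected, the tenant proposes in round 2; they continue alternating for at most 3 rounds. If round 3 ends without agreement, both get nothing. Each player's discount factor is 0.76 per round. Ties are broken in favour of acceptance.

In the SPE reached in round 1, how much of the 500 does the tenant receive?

91.2

By backward induction:
Round 3 (the landlord proposes): rejection yields 0 for the tenant; the landlord offers 0 and keeps 500.
Round 2 (the tenant proposes): the landlord can get 500 next round, worth 0.76 × 500 = 380 now. The tenant offers 380 and keeps 500 − 380 = 120.
Round 1 (the landlord proposes): the tenant can get 120 next round, worth 0.76 × 120 = 91.2 now, so the landlord offers 91.2, keeping 408.8.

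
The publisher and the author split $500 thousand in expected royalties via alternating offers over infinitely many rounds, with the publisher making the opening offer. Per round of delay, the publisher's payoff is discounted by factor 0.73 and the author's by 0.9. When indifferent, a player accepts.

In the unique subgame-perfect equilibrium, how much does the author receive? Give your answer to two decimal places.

354.23

When the publisher proposes, the author accepts any offer worth at least 0.9 times what the author would get by proposing next round; and vice versa.
This gives x = 500 − 0.9y and y = 500 − 0.73x, where x and y are each side's share when it proposes.
Hence (1 − 0.9·0.73)x = 500(1 − 0.9), i.e. 0.343·x = 50.
x ≈ 145.7726; the author's share is 500 − x ≈ 354.2274.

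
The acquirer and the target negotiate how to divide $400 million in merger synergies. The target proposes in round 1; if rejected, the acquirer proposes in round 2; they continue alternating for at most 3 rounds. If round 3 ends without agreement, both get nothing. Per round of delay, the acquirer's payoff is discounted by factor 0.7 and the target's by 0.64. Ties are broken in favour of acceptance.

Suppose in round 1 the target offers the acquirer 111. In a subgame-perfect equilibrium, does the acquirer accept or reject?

Accept

Work out the acquirer's continuation value if the offer is rejected.
Round 3 (the target proposes): the acquirer will accept anything ≥ 0, so the target offers 0 and keeps 400.
Round 2 (the acquirer proposes): the target can get 400 next round, worth 0.64 × 400 = 256 now. The acquirer offers 256 and keeps 400 − 256 = 144.
So by rejecting in round 1, the acquirer gets 144 next round, worth 0.7 × 144 = 100.8 now.
Offer 111 ≥ 100.8, so the acquirer accepts.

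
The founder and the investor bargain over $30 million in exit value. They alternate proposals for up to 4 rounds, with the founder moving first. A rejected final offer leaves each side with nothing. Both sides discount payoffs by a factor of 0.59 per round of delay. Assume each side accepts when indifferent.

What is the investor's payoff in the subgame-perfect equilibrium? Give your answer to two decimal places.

13.42

Solve by backward induction from round 4.
Round 4 (the investor proposes): rejection yields 0 for the founder; the investor offers 0 and keeps 30.
Round 3 (the founder proposes): the investor can get 30 next round, worth 0.59 × 30 = 17.7 now; the founder offers that and keeps 12.3.
Round 2 (the investor proposes): the founder can get 12.3 next round, worth 0.59 × 12.3 = 7.257 now; the investor offers that and keeps 22.743.
Round 1 (the founder proposes): the investor can get 22.743 next round, worth 0.59 × 22.743 = 13.41837 now. The founder offers 13.41837 and keeps 30 − 13.41837 = 16.58163.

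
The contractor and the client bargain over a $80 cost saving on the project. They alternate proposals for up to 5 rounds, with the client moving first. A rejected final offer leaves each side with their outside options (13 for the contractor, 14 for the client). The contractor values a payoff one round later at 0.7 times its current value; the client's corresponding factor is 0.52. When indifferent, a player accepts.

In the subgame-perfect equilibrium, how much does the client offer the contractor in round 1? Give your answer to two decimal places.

38.39

Round 5 (the client proposes): the contractor gets 13 if talks fail, so the client offers 13 and keeps 67.
Round 4 (the contractor proposes): the client can get 67 next round, worth 0.52 × 67 = 34.84 now. The contractor offers 34.84 and keeps 80 − 34.84 = 45.16.
Round 3 (the client proposes): the contractor can get 45.16 next round, worth 0.7 × 45.16 = 31.612 now, so the client offers 31.612, keeping 48.388.
Round 2 (the contractor proposes): the client can get 48.388 next round, worth 0.52 × 48.388 = 25.16176 now; the contractor offers that and keeps 54.83824.
Round 1 (the client proposes): the contractor can get 54.83824 next round, worth 0.7 × 54.83824 = 38.386768 now; the client offers that and keeps 41.613232.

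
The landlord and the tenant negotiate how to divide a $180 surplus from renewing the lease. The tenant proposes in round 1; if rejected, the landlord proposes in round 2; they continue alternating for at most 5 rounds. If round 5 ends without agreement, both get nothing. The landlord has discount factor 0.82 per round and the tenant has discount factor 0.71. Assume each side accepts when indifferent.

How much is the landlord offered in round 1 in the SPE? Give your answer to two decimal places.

Round 5 (the tenant proposes): the landlord will accept anything ≥ 0, so the tenant offers 0 and keeps 180.
Round 4 (the landlord proposes): the tenant can get 180 next round, worth 0.71 × 180 = 127.8 now. The landlord offers 127.8 and keeps 180 − 127.8 = 52.2.
Round 3 (the tenant proposes): the landlord can get 52.2 next round, worth 0.82 × 52.2 = 42.804 now, so the tenant offers 42.804, keeping 137.196.
Round 2 (the landlord proposes): the tenant can get 137.196 next round, worth 0.71 × 137.196 = 97.40916 now; the landlord offers that and keeps 82.59084.
Round 1 (the tenant proposes): the landlord can get 82.59084 next round, worth 0.82 × 82.59084 = 67.7244888 now; the tenant offers that and keeps 112.2755112.

67.72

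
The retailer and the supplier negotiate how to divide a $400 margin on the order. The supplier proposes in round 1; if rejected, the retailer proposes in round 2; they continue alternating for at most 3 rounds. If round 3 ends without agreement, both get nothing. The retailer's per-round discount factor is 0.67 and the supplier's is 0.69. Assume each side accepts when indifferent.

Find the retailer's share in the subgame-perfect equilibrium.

83.08

Round 3 (the supplier proposes): the retailer will accept anything ≥ 0, so the supplier offers 0 and keeps 400.
Round 2 (the retailer proposes): the supplier can get 400 next round, worth 0.69 × 400 = 276 now, so the retailer offers 276, keeping 124.
Round 1 (the supplier proposes): the retailer can get 124 next round, worth 0.67 × 124 = 83.08 now, so the supplier offers 83.08, keeping 316.92.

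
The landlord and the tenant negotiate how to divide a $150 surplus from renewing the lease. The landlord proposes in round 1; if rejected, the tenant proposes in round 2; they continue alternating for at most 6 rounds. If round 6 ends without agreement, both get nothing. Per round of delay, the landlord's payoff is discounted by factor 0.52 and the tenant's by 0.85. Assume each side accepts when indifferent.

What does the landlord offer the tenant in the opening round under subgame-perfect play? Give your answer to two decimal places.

113.16

Round 6 (the tenant proposes): rejection yields 0 for the landlord; the tenant offers 0 and keeps 150.
Round 5 (the landlord proposes): the tenant can get 150 next round, worth 0.85 × 150 = 127.5 now. The landlord offers 127.5 and keeps 150 − 127.5 = 22.5.
Round 4 (the tenant proposes): the landlord can get 22.5 next round, worth 0.52 × 22.5 = 11.7 now; the tenant offers that and keeps 138.3.
Round 3 (the landlord proposes): the tenant can get 138.3 next round, worth 0.85 × 138.3 = 117.555 now. The landlord offers 117.555 and keeps 150 − 117.555 = 32.445.
Round 2 (the tenant proposes): the landlord can get 32.445 next round, worth 0.52 × 32.445 = 16.8714 now, so the tenant offers 16.8714, keeping 133.1286.
Round 1 (the landlord proposes): the tenant can get 133.1286 next round, worth 0.85 × 133.1286 = 113.15931 now; the landlord offers that and keeps 36.84069.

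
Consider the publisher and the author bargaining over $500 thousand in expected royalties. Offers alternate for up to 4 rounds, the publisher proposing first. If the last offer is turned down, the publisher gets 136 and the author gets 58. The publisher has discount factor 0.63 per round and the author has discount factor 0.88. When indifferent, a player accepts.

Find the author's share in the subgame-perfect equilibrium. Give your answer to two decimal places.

Round 4 (the author proposes): the publisher gets 136 if talks fail, so the author offers 136 and keeps 364.
Round 3 (the publisher proposes): the author can get 364 next round, worth 0.88 × 364 = 320.32 now. The publisher offers 320.32 and keeps 500 − 320.32 = 179.68.
Round 2 (the author proposes): the publisher can get 179.68 next round, worth 0.63 × 179.68 = 113.1984 now; the author offers that and keeps 386.8016.
Round 1 (the publisher proposes): the author can get 386.8016 next round, worth 0.88 × 386.8016 = 340.385408 now, so the publisher offers 340.385408, keeping 159.614592.

340.39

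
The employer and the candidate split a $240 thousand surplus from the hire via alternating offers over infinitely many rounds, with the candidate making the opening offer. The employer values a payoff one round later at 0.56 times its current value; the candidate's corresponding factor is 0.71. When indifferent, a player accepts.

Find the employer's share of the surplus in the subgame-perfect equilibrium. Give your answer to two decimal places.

64.70

In a stationary SPE each proposer offers the other exactly their discounted continuation value.
If the candidate keeps x when proposing and the employer keeps y when proposing, then x = 240 − 0.56y and y = 240 − 0.71x.
Solving: x = 240(1 − 0.56) / (1 − 0.71·0.56) = 105.6 / 0.6024 ≈ 175.2988.
The employer gets 240 − 175.2988 ≈ 64.7012.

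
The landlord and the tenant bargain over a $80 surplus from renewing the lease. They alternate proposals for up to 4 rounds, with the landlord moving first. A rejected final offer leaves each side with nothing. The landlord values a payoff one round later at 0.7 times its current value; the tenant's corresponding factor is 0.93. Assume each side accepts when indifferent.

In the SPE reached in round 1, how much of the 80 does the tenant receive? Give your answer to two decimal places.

Solve by backward induction from round 4.
Round 4 (the tenant proposes): the landlord will accept anything ≥ 0, so the tenant offers 0 and keeps 80.
Round 3 (the landlord proposes): the tenant can get 80 next round, worth 0.93 × 80 = 74.4 now, so the landlord offers 74.4, keeping 5.6.
Round 2 (the tenant proposes): the landlord can get 5.6 next round, worth 0.7 × 5.6 = 3.92 now. The tenant offers 3.92 and keeps 80 − 3.92 = 76.08.
Round 1 (the landlord proposes): the tenant can get 76.08 next round, worth 0.93 × 76.08 = 70.7544 now, so the landlord offers 70.7544, keeping 9.2456.

70.75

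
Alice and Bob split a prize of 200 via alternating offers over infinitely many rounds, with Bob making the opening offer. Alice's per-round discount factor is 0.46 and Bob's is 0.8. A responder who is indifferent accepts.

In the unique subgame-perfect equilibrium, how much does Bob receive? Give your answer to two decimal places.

170.89

Let x be Bob's share when Bob proposes and y be Alice's share when Alice proposes.
Alice accepts iff offered ≥ 0.46·y, so x = 200 − 0.46y. Symmetrically y = 200 − 0.8x.
Substituting: x = 200 − 0.46(200 − 0.8x), giving x(1 − 0.8·0.46) = 200(1 − 0.46).
So x = 200 × 0.54 / 0.632 ≈ 170.8861, and Alice receives 200 − x ≈ 29.1139.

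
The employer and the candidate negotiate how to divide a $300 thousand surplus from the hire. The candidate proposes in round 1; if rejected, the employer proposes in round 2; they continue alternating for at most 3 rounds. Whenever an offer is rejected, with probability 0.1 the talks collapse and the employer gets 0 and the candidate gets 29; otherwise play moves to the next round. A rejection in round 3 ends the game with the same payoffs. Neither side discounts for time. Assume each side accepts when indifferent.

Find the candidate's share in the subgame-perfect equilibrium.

275.61

By backward induction:
Round 3 (the candidate proposes): rejection yields 0 for the employer; the candidate offers 0 and keeps 300.
Round 2 (the employer proposes): rejecting gives the candidate an expected 0.9 × 300 + 0.1 × 29 = 272.9, so the employer offers 272.9, keeping 27.1.
Round 1 (the candidate proposes): rejecting gives the employer an expected 0.9 × 27.1 = 24.39, so the candidate offers 24.39, keeping 275.61.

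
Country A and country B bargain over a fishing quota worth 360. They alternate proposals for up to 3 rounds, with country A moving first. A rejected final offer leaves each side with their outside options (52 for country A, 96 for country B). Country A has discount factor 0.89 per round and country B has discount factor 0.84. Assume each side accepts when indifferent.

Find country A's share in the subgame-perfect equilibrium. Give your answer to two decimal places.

254.97

Work backward from the last round.
Round 3 (country A proposes): country B gets 96 if talks fail, so country A offers 96 and keeps 264.
Round 2 (country B proposes): country A can get 264 next round, worth 0.89 × 264 = 234.96 now, so country B offers 234.96, keeping 125.04.
Round 1 (country A proposes): country B can get 125.04 next round, worth 0.84 × 125.04 = 105.0336 now, so country A offers 105.0336, keeping 254.9664.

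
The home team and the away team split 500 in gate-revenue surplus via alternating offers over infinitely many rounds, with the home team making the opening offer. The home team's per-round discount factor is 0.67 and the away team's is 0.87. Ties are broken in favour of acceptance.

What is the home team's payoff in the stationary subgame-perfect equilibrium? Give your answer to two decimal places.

When the home team proposes, the away team accepts any offer worth at least 0.87 times what the away team would get by proposing next round; and vice versa.
This gives x = 500 − 0.87y and y = 500 − 0.67x, where x and y are each side's share when it proposes.
Hence (1 − 0.87·0.67)x = 500(1 − 0.87), i.e. 0.4171·x = 65.
x ≈ 155.8379; the away team's share is 500 − x ≈ 344.1621.

155.84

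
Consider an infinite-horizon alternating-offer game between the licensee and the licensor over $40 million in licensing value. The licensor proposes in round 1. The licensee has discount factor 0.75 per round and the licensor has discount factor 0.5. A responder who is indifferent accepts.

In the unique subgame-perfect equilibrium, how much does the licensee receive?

In a stationary SPE each proposer offers the other exactly their discounted continuation value.
If the licensor keeps x when proposing and the licensee keeps y when proposing, then x = 40 − 0.75y and y = 40 − 0.5x.
Solving: x = 40(1 − 0.75) / (1 − 0.5·0.75) = 10 / 0.625 = 16.
The licensee gets 40 − 16 = 24.

24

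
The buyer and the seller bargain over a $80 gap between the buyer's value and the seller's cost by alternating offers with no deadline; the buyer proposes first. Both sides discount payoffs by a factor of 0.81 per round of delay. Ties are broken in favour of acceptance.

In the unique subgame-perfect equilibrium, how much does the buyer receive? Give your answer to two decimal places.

Let x be the buyer's share when the buyer proposes and y be the seller's share when the seller proposes.
The seller accepts iff offered ≥ 0.81·y, so x = 80 − 0.81y. Symmetrically y = 80 − 0.81x.
Substituting: x = 80 − 0.81(80 − 0.81x), giving x(1 − 0.81·0.81) = 80(1 − 0.81).
So x = 80 × 0.19 / 0.3439 ≈ 44.1989, and the seller receives 80 − x ≈ 35.8011.

44.20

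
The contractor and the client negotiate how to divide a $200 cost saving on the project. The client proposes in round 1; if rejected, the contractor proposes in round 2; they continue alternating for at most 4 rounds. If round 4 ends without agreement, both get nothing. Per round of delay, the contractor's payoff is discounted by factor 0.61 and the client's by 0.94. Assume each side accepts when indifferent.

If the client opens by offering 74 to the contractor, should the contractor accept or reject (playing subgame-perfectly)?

Round 4 (the contractor proposes): rejection yields 0 for the client; the contractor offers 0 and keeps 200.
Round 3 (the client proposes): the contractor can get 200 next round, worth 0.61 × 200 = 122 now. The client offers 122 and keeps 200 − 122 = 78.
Round 2 (the contractor proposes): the client can get 78 next round, worth 0.94 × 78 = 73.32 now. The contractor offers 73.32 and keeps 200 − 73.32 = 126.68.
So by rejecting in round 1, the contractor gets 126.68 next round, worth 0.61 × 126.68 = 77.2748 now.
Offer 74 < 77.2748, so the contractor rejects.

Reject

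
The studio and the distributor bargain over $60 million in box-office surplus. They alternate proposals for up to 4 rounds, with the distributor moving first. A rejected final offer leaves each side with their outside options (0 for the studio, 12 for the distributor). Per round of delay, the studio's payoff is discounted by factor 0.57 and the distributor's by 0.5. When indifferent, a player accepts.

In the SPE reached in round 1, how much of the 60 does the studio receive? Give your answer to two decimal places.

Round 4 (the studio proposes): the distributor gets 12 if talks fail, so the studio offers 12 and keeps 48.
Round 3 (the distributor proposes): the studio can get 48 next round, worth 0.57 × 48 = 27.36 now, so the distributor offers 27.36, keeping 32.64.
Round 2 (the studio proposes): the distributor can get 32.64 next round, worth 0.5 × 32.64 = 16.32 now, so the studio offers 16.32, keeping 43.68.
Round 1 (the distributor proposes): the studio can get 43.68 next round, worth 0.57 × 43.68 = 24.8976 now, so the distributor offers 24.8976, keeping 35.1024.

24.90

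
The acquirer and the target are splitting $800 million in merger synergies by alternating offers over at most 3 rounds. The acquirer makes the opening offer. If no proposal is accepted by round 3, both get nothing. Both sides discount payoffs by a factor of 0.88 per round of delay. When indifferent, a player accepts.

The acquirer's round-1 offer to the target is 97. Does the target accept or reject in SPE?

Accept

Work out the target's continuation value if the offer is rejected.
Round 3 (the acquirer proposes): the target will accept anything ≥ 0, so the acquirer offers 0 and keeps 800.
Round 2 (the target proposes): the acquirer can get 800 next round, worth 0.88 × 800 = 704 now. The target offers 704 and keeps 800 − 704 = 96.
So by rejecting in round 1, the target gets 96 next round, worth 0.88 × 96 = 84.48 now.
Offer 97 ≥ 84.48, so the target accepts.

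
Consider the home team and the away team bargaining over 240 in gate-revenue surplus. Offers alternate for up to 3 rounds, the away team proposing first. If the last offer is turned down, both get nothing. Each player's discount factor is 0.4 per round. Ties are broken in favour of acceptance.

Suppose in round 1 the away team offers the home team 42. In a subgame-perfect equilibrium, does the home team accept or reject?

Reject

Work out the home team's continuation value if the offer is rejected.
Round 3 (the away team proposes): the home team will accept anything ≥ 0, so the away team offers 0 and keeps 240.
Round 2 (the home team proposes): the away team can get 240 next round, worth 0.4 × 240 = 96 now; the home team offers that and keeps 144.
So by rejecting in round 1, the home team gets 144 next round, worth 0.4 × 144 = 57.6 now.
Offer 42 < 57.6, so the home team rejects.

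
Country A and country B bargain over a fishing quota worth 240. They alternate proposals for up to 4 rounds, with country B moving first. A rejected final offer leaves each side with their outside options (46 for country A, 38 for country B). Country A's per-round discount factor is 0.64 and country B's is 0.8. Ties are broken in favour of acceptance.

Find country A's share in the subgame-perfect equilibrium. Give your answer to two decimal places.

96.91

Work backward from the last round.
Round 4 (country A proposes): country B gets 38 if talks fail, so country A offers 38 and keeps 202.
Round 3 (country B proposes): country A can get 202 next round, worth 0.64 × 202 = 129.28 now, so country B offers 129.28, keeping 110.72.
Round 2 (country A proposes): country B can get 110.72 next round, worth 0.8 × 110.72 = 88.576 now. Country A offers 88.576 and keeps 240 − 88.576 = 151.424.
Round 1 (country B proposes): country A can get 151.424 next round, worth 0.64 × 151.424 = 96.91136 now. Country B offers 96.91136 and keeps 240 − 96.91136 = 143.08864.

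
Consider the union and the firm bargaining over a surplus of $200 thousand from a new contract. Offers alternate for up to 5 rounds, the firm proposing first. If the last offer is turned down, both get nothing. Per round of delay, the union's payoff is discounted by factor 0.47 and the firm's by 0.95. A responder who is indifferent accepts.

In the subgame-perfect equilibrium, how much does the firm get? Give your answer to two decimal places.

Round 5 (the firm proposes): rejection yields 0 for the union; the firm offers 0 and keeps 200.
Round 4 (the union proposes): the firm can get 200 next round, worth 0.95 × 200 = 190 now. The union offers 190 and keeps 200 − 190 = 10.
Round 3 (the firm proposes): the union can get 10 next round, worth 0.47 × 10 = 4.7 now, so the firm offers 4.7, keeping 195.3.
Round 2 (the union proposes): the firm can get 195.3 next round, worth 0.95 × 195.3 = 185.535 now; the union offers that and keeps 14.465.
Round 1 (the firm proposes): the union can get 14.465 next round, worth 0.47 × 14.465 = 6.79855 now; the firm offers that and keeps 193.20145.

193.20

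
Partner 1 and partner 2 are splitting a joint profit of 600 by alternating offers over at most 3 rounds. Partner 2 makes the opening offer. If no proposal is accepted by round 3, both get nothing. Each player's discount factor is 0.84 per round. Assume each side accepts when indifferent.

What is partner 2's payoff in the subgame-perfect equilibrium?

Round 3 (partner 2 proposes): partner 1 will accept anything ≥ 0, so partner 2 offers 0 and keeps 600.
Round 2 (partner 1 proposes): partner 2 can get 600 next round, worth 0.84 × 600 = 504 now, so partner 1 offers 504, keeping 96.
Round 1 (partner 2 proposes): partner 1 can get 96 next round, worth 0.84 × 96 = 80.64 now, so partner 2 offers 80.64, keeping 519.36.

519.36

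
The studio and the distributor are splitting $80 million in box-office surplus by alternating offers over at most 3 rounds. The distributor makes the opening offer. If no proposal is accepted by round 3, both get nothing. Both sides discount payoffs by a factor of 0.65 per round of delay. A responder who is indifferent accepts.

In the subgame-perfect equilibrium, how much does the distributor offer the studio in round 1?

Round 3 (the distributor proposes): the studio will accept anything ≥ 0, so the distributor offers 0 and keeps 80.
Round 2 (the studio proposes): the distributor can get 80 next round, worth 0.65 × 80 = 52 now. The studio offers 52 and keeps 80 − 52 = 28.
Round 1 (the distributor proposes): the studio can get 28 next round, worth 0.65 × 28 = 18.2 now; the distributor offers that and keeps 61.8.

18.2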